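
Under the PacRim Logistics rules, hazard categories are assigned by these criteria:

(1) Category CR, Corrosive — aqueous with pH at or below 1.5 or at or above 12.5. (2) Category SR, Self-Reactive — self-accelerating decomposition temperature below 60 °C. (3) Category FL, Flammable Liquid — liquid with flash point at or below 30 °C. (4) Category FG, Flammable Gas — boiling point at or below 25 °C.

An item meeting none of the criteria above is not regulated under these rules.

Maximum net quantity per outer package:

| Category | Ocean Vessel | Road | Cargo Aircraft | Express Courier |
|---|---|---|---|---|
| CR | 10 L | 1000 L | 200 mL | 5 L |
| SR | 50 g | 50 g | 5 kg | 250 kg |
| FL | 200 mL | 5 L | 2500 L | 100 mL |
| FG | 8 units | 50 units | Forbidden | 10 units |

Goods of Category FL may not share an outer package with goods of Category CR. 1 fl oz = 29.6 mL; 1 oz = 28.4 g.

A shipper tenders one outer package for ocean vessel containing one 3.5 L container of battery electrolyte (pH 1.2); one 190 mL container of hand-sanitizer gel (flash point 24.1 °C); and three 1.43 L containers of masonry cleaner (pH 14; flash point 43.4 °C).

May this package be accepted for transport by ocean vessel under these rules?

Battery electrolyte: pH 1.2 ≤ 1.5 → Category CR (Corrosive).
Hand-sanitizer gel: flash point 24.1 °C ≤ 30 °C → Category FL (Flammable Liquid).
pH 14 meets the Category CR criterion (Corrosive), so the masonry cleaner is Category CR.
Category FL quantity: 190 mL.
That is within the Category FL ocean vessel limit of 200 mL.
Total Category CR: 3.5 L + (three 1.43 L containers = 4.29 L) = 7.79 L.
7.79 L ≤ 10 L (ocean vessel limit, Category CR) — within limit.
Category FL and Category CR may not share an outer package.

No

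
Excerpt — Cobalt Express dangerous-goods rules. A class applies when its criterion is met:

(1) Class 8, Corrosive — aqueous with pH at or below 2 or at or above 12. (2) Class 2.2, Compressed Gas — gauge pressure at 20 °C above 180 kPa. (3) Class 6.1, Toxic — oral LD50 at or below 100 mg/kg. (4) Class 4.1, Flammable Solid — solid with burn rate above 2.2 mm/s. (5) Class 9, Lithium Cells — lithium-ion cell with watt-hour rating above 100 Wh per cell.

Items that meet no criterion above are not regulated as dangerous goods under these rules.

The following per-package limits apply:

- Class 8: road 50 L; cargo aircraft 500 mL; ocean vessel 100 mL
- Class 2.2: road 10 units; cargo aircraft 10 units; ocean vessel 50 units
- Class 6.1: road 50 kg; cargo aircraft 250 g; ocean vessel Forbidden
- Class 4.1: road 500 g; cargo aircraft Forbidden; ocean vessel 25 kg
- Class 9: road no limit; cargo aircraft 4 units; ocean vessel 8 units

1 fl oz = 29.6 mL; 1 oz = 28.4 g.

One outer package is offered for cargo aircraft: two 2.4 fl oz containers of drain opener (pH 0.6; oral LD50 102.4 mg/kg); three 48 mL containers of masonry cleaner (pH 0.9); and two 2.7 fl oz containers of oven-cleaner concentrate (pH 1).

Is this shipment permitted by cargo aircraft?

Yes

With pH 0.6 (≤ 2), the drain opener falls in Class 8.
The masonry cleaner has pH 0.9, which is ≤ 2, so it is Class 8 (Corrosive).
With pH 1 (≤ 2), the oven-cleaner concentrate falls in Class 8.
Class 8 net quantity: (two 2.4 fl oz containers = 142.08 mL) + (three 48 mL containers = 144 mL) + (two 2.7 fl oz containers = 159.84 mL) = 445.92 mL.
445.92 mL is within the cargo aircraft limit of 500 mL for Class 8.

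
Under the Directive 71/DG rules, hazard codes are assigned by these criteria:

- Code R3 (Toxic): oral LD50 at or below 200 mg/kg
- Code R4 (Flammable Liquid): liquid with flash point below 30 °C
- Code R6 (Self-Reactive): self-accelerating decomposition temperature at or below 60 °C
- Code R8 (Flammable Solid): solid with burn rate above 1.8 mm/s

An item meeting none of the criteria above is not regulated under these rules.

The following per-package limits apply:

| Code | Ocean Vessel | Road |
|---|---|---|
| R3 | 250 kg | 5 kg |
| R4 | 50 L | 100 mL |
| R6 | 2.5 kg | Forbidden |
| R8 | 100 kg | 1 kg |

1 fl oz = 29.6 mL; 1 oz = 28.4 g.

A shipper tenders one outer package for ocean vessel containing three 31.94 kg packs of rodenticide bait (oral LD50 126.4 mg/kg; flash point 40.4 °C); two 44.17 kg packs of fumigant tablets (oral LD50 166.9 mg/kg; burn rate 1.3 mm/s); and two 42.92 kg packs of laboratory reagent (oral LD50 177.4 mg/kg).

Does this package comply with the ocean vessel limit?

Oral LD50 126.4 mg/kg meets the Code R3 criterion (Toxic), so the rodenticide bait is Code R3.
With oral LD50 166.9 mg/kg (≤ 200 mg/kg), the fumigant tablets fall in Code R3.
Oral LD50 177.4 mg/kg meets the Code R3 criterion (Toxic), so the laboratory reagent is Code R3.
Total Code R3: (three 31.94 kg packs = 95.82 kg) + (two 44.17 kg packs = 88.34 kg) + (two 42.92 kg packs = 85.84 kg) = 270 kg.
270 kg exceeds the ocean vessel limit of 250 kg for Code R3.

No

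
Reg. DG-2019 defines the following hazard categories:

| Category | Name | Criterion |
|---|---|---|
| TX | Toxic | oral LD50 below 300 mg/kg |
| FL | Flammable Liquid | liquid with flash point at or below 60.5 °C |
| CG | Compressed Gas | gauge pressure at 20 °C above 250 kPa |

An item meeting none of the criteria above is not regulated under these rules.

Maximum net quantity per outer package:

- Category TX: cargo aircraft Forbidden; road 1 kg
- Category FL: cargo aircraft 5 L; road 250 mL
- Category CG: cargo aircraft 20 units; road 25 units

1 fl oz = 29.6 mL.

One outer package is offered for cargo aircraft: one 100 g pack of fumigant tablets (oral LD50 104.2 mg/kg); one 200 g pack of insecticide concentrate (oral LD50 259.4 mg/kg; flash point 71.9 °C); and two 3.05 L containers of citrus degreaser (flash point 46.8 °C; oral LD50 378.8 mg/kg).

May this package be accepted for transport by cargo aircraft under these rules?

No

With oral LD50 104.2 mg/kg (< 300 mg/kg), the fumigant tablets fall in Category TX.
With oral LD50 259.4 mg/kg (< 300 mg/kg), the insecticide concentrate falls in Category TX.
The citrus degreaser has flash point 46.8 °C, which is ≤ 60.5 °C, so it is Category FL (Flammable Liquid).
Total Category TX: 100 g + 200 g = 300 g.
By cargo aircraft, Category TX is Forbidden regardless of quantity.
Category FL quantity: two 3.05 L containers = 6.1 L.
6.1 L exceeds the cargo aircraft limit of 5 L for Category FL.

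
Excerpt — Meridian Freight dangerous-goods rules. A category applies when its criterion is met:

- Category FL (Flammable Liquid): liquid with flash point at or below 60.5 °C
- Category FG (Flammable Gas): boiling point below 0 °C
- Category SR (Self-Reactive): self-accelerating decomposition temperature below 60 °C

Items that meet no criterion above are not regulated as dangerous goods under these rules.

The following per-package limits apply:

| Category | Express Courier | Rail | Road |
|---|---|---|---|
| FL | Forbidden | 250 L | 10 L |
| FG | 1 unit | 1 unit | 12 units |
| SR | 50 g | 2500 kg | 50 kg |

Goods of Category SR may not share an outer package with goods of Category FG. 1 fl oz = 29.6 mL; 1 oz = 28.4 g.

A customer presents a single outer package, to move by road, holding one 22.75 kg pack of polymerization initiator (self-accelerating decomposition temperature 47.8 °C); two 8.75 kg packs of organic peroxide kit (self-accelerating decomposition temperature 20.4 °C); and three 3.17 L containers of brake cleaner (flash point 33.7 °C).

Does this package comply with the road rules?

Polymerization initiator: self-accelerating decomposition temperature 47.8 °C < 60 °C → Category SR (Self-Reactive).
Organic peroxide kit: self-accelerating decomposition temperature 20.4 °C < 60 °C → Category SR (Self-Reactive).
With flash point 33.7 °C (≤ 60.5 °C), the brake cleaner falls in Category FL.
Category SR net quantity: 22.75 kg + (two 8.75 kg packs = 17.5 kg) = 40.25 kg.
That is within the Category SR road limit of 50 kg.
Category FL quantity: three 3.17 L containers = 9.51 L.
9.51 L is within the road limit of 10 L for Category FL.
The segregation rule (Category SR with Category FG) does not apply to Category SR with Category FL.
Every hazard category is within its road limit and no segregation rule is violated.

Yes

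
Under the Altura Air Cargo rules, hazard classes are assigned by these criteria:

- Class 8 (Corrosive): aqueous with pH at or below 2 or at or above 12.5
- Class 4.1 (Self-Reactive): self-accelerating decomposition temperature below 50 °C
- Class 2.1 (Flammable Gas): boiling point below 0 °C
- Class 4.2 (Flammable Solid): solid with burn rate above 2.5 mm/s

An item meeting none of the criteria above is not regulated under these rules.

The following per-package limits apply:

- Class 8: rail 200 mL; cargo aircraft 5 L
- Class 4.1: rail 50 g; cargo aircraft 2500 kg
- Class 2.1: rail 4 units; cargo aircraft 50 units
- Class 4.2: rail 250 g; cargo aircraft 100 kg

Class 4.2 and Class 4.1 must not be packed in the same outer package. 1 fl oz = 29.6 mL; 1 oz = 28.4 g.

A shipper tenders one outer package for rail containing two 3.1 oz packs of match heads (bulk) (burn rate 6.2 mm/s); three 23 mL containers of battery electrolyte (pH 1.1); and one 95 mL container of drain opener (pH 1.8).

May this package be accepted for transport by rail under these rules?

The match heads (bulk) have burn rate 6.2 mm/s, which is > 2.5 mm/s, so they are Class 4.2 (Flammable Solid).
With pH 1.1 (≤ 2), the battery electrolyte falls in Class 8.
pH 1.8 meets the Class 8 criterion (Corrosive), so the drain opener is Class 8.
Total Class 8: (three 23 mL containers = 69 mL) + 95 mL = 164 mL.
That is within the Class 8 rail limit of 200 mL.
Class 4.2 quantity: two 3.1 oz packs = 176.08 g.
176.08 g is within the rail limit of 250 g for Class 4.2.
The segregation rule (Class 4.2 with Class 4.1) does not apply to Class 8 with Class 4.2.
Every hazard class is within its rail limit and no segregation rule is violated.

Yes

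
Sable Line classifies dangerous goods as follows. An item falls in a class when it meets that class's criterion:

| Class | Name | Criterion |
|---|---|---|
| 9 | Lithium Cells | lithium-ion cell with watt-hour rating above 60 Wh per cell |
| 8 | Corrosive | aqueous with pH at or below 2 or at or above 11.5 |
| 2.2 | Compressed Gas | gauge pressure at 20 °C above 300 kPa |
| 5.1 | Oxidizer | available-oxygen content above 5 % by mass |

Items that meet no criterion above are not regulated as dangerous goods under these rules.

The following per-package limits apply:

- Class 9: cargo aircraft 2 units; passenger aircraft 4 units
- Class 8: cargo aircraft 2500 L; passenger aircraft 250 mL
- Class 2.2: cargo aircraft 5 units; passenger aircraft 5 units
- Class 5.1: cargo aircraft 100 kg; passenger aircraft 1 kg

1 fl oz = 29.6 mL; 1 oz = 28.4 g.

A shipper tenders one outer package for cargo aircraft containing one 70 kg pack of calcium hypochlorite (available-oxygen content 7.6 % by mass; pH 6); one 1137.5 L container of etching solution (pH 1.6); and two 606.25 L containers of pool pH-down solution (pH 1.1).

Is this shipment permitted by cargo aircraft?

Calcium hypochlorite: available-oxygen content 7.6 % by mass > 5 % by mass → Class 5.1 (Oxidizer).
The etching solution has pH 1.6, which is ≤ 2, so it is Class 8 (Corrosive).
Pool pH-down solution: pH 1.1 ≤ 2 → Class 8 (Corrosive).
Total Class 8: 1137.5 L + (two 606.25 L containers = 1212.5 L) = 2350 L.
2350 L ≤ 2500 L (cargo aircraft limit, Class 8) — within limit.
Class 5.1 quantity: 70 kg.
70 kg is within the cargo aircraft limit of 100 kg for Class 5.1.
Every hazard class is within its cargo aircraft limit and no segregation rule is violated.

Yes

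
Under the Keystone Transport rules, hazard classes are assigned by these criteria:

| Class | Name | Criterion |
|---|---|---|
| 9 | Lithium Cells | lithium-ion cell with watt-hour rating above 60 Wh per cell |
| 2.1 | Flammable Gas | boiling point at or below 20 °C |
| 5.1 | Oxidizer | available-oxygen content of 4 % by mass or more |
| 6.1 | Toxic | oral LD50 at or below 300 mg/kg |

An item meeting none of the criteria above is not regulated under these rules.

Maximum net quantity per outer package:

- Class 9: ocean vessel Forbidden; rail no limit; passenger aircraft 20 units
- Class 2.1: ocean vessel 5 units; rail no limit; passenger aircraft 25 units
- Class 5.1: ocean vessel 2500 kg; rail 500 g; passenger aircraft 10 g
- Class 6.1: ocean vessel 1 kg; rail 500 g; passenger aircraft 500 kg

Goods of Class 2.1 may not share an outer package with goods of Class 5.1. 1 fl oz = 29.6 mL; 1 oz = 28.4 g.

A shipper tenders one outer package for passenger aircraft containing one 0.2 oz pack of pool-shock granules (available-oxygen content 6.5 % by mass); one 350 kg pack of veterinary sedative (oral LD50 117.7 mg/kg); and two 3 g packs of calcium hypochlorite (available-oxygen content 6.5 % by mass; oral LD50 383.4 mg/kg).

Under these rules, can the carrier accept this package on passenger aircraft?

No

Available-oxygen content 6.5 % by mass meets the Class 5.1 criterion (Oxidizer), so the pool-shock granules are Class 5.1.
The veterinary sedative has oral LD50 117.7 mg/kg, which is ≤ 300 mg/kg, so it is Class 6.1 (Toxic).
Calcium hypochlorite: available-oxygen content 6.5 % by mass ≥ 4 % by mass → Class 5.1 (Oxidizer).
Total Class 5.1: (one 0.2 oz pack = 5.68 g) + (two 3 g packs = 6 g) = 11.68 g.
11.68 g > 10 g (passenger aircraft limit, Class 5.1) — over the limit.
Class 6.1 quantity: 350 kg.
350 kg is within the passenger aircraft limit of 500 kg for Class 6.1.
The segregation rule (Class 2.1 with Class 5.1) does not apply to Class 5.1 with Class 6.1.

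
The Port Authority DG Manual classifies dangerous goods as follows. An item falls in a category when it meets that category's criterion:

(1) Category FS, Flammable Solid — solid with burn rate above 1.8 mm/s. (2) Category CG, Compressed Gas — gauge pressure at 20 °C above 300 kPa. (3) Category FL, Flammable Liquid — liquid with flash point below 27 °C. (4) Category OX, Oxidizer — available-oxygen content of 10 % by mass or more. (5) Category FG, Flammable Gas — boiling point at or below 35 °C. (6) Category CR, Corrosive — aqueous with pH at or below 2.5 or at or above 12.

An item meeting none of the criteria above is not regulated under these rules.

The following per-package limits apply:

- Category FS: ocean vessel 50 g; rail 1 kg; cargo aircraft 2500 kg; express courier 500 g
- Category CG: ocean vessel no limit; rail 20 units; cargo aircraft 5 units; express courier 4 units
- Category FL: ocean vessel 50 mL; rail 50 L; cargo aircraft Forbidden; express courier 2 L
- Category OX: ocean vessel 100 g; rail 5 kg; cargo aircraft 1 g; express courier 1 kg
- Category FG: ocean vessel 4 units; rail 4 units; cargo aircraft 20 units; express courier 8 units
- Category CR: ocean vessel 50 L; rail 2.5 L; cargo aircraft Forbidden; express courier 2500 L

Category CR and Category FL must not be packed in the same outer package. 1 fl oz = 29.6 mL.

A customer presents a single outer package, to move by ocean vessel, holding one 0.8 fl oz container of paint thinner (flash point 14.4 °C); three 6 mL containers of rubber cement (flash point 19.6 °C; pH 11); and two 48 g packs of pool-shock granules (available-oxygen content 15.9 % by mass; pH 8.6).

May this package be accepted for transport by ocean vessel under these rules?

Yes

The paint thinner has flash point 14.4 °C, which is < 27 °C, so it is Category FL (Flammable Liquid).
Rubber cement: flash point 19.6 °C < 27 °C → Category FL (Flammable Liquid).
With available-oxygen content 15.9 % by mass (≥ 10 % by mass), the pool-shock granules fall in Category OX.
Category FL net quantity: (one 0.8 fl oz container = 23.68 mL) + (three 6 mL containers = 18 mL) = 41.68 mL.
That is within the Category FL ocean vessel limit of 50 mL.
Category OX quantity: two 48 g packs = 96 g.
96 g is within the ocean vessel limit of 100 g for Category OX.
The segregation rule (Category CR with Category FL) does not apply to Category FL with Category OX.
Every hazard category is within its ocean vessel limit and no segregation rule is violated.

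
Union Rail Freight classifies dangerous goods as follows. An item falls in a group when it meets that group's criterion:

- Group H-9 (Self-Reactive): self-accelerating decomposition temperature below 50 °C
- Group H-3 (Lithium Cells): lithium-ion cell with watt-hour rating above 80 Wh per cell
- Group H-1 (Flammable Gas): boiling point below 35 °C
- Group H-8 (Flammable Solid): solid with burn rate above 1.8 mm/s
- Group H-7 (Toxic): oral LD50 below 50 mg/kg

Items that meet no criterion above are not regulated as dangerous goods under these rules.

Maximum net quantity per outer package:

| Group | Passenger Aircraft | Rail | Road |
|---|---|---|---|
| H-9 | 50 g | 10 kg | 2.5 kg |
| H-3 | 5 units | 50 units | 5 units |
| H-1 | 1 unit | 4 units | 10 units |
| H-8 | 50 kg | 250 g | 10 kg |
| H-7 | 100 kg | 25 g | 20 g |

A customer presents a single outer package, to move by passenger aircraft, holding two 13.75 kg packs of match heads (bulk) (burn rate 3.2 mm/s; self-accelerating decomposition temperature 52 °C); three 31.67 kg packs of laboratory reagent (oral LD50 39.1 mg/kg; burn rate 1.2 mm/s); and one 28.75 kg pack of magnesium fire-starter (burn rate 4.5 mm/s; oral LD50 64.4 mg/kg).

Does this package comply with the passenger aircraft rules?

No

Match heads (bulk): burn rate 3.2 mm/s > 1.8 mm/s → Group H-8 (Flammable Solid).
Laboratory reagent: oral LD50 39.1 mg/kg < 50 mg/kg → Group H-7 (Toxic).
Burn rate 4.5 mm/s meets the Group H-8 criterion (Flammable Solid), so the magnesium fire-starter is Group H-8.
Total Group H-8: (two 13.75 kg packs = 27.5 kg) + 28.75 kg = 56.25 kg.
That exceeds the Group H-8 passenger aircraft limit of 50 kg.
Group H-7 quantity: three 31.67 kg packs = 95.01 kg.
That is within the Group H-7 passenger aircraft limit of 100 kg.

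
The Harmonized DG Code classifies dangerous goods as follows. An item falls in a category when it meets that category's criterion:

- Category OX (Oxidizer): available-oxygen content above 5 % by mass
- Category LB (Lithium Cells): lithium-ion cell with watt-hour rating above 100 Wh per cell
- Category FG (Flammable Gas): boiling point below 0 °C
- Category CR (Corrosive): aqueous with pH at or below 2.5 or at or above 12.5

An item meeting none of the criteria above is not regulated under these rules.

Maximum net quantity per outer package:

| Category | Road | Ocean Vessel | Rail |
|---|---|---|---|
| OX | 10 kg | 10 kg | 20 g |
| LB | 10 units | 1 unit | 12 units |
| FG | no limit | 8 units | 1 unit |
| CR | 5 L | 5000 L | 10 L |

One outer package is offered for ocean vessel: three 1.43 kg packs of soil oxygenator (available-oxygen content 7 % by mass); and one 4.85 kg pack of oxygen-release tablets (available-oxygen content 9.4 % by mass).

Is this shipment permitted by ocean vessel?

Soil oxygenator: available-oxygen content 7 % by mass > 5 % by mass → Category OX (Oxidizer).
The oxygen-release tablets have available-oxygen content 9.4 % by mass, which is > 5 % by mass, so they are Category OX (Oxidizer).
Category OX net quantity: (three 1.43 kg packs = 4.29 kg) + 4.85 kg = 9.14 kg.
That is within the Category OX ocean vessel limit of 10 kg.

Yes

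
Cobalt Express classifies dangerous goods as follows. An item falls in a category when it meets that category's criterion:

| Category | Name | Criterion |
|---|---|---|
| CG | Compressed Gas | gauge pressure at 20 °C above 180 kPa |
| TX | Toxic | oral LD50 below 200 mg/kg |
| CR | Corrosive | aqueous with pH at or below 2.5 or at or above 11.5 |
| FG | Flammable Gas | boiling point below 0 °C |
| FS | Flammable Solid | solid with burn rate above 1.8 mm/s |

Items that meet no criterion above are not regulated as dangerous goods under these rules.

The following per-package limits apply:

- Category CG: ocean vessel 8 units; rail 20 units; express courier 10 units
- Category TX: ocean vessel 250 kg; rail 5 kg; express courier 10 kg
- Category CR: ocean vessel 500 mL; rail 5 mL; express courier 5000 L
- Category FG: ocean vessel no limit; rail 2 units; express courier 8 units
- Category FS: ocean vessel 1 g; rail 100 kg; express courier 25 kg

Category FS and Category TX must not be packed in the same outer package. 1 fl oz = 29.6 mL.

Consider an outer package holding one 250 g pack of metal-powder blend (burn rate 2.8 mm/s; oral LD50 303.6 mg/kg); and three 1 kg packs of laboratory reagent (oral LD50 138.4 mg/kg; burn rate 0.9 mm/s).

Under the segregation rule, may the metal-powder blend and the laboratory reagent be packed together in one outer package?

No

Burn rate 2.8 mm/s meets the Category FS criterion (Flammable Solid), so the metal-powder blend is Category FS.
With oral LD50 138.4 mg/kg (< 200 mg/kg), the laboratory reagent falls in Category TX.
Category FS and Category TX may not share an outer package.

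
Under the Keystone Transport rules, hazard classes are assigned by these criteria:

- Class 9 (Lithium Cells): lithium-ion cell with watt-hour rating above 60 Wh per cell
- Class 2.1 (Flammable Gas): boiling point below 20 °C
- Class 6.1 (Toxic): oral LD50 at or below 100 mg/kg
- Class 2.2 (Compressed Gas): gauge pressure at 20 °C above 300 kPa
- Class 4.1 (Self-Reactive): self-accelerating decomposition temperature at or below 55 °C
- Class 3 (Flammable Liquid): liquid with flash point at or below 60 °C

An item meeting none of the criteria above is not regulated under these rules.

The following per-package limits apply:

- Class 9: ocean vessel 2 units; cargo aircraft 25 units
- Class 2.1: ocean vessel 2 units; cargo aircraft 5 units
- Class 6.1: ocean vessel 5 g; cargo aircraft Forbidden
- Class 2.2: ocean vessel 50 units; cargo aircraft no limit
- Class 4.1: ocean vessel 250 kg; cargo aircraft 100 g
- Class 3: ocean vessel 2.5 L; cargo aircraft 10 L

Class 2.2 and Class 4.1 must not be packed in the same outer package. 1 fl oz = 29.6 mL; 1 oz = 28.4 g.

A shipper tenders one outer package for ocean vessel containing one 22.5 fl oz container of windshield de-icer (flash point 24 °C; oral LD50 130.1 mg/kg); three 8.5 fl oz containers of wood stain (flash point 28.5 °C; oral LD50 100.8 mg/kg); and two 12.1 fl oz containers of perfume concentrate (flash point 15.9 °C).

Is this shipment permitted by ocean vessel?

Windshield de-icer: flash point 24 °C ≤ 60 °C → Class 3 (Flammable Liquid).
Wood stain: flash point 28.5 °C ≤ 60 °C → Class 3 (Flammable Liquid).
The perfume concentrate has flash point 15.9 °C, which is ≤ 60 °C, so it is Class 3 (Flammable Liquid).
Total Class 3: (one 22.5 fl oz container = 666 mL) + (three 8.5 fl oz containers = 754.8 mL) + (two 12.1 fl oz containers = 716.32 mL) = 2137.12 mL.
That is within the Class 3 ocean vessel limit of 2.5 L.

Yes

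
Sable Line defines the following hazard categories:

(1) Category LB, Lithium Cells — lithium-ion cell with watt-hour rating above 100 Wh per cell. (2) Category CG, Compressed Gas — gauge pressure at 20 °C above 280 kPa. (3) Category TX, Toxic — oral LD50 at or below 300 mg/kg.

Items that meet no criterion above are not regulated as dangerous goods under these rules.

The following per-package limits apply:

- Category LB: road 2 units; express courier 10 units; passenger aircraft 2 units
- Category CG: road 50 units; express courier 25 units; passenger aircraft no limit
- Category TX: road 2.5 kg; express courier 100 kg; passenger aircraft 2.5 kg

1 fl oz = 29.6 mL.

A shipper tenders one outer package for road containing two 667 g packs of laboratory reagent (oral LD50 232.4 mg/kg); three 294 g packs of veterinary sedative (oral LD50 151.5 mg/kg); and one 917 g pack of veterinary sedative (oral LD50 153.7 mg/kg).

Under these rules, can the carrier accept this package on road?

No

With oral LD50 232.4 mg/kg (≤ 300 mg/kg), the laboratory reagent falls in Category TX.
Oral LD50 151.5 mg/kg meets the Category TX criterion (Toxic), so the veterinary sedative is Category TX.
With oral LD50 153.7 mg/kg (≤ 300 mg/kg), the veterinary sedative falls in Category TX.
Category TX net quantity: (two 667 g packs = 1.334 kg) + (three 294 g packs = 882 g) + 917 g = 3.133 kg.
That exceeds the Category TX road limit of 2.5 kg.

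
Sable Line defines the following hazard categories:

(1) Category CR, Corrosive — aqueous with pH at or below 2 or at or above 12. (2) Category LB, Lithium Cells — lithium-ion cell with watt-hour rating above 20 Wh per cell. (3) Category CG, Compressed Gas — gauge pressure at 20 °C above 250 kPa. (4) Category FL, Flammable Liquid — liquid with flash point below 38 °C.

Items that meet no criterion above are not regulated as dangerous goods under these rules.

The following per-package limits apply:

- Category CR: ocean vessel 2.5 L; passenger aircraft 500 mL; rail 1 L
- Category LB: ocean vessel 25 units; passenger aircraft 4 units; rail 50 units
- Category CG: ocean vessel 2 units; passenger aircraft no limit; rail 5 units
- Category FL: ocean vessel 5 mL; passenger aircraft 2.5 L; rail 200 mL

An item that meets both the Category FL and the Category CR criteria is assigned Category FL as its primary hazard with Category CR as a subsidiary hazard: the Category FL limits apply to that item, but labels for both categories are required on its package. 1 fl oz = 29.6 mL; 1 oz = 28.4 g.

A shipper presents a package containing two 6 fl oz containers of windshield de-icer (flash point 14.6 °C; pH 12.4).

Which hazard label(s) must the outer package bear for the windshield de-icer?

Flash point 14.6 °C meets the Category FL criterion (Flammable Liquid), so the windshield de-icer is Category FL.
The windshield de-icer has pH 12.4, which is ≥ 12, so it is Category CR (Corrosive).
By the precedence rule Category FL is primary and Category CR is subsidiary, and that rule requires both labels on the package.

Category CR and FL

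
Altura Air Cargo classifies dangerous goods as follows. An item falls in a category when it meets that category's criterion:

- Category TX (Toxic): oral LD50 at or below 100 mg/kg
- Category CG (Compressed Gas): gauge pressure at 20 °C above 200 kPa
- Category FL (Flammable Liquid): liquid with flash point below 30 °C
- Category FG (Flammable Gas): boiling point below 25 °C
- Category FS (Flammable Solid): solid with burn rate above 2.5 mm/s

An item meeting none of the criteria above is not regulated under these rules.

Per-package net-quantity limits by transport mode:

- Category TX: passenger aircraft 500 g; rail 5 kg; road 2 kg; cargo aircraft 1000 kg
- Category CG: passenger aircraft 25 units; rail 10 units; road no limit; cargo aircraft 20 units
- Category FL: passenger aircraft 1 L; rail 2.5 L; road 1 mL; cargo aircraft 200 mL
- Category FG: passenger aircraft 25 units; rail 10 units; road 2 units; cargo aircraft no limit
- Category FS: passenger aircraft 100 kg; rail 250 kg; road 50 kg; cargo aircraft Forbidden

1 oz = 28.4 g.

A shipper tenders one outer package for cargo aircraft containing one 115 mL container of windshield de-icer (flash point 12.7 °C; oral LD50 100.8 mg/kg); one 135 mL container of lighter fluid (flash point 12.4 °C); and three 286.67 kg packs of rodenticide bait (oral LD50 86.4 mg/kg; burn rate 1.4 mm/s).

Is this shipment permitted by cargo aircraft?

Windshield de-icer: flash point 12.7 °C < 30 °C → Category FL (Flammable Liquid).
Flash point 12.4 °C meets the Category FL criterion (Flammable Liquid), so the lighter fluid is Category FL.
With oral LD50 86.4 mg/kg (≤ 100 mg/kg), the rodenticide bait falls in Category TX.
Category FL net quantity: 115 mL + 135 mL = 250 mL.
250 mL > 200 mL (cargo aircraft limit, Category FL) — over the limit.
Category TX quantity: three 286.67 kg packs = 860.01 kg.
That is within the Category TX cargo aircraft limit of 1000 kg.

No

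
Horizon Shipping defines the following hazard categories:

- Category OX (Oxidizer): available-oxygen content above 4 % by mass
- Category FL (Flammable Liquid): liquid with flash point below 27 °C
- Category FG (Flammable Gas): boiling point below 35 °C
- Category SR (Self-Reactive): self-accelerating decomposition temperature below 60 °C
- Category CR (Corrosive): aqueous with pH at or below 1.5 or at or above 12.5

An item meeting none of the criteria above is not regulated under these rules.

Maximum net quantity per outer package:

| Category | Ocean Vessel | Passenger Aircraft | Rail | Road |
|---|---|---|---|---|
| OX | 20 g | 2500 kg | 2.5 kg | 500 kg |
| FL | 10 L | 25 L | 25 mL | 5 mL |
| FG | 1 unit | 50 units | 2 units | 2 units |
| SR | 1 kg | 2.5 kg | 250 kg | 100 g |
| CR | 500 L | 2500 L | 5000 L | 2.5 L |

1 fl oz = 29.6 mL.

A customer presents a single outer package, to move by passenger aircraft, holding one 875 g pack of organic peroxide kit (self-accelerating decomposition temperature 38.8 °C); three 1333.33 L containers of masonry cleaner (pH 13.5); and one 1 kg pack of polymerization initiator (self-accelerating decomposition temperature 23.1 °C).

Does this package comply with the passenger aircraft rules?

No

Self-accelerating decomposition temperature 38.8 °C meets the Category SR criterion (Self-Reactive), so the organic peroxide kit is Category SR.
With pH 13.5 (≥ 12.5), the masonry cleaner falls in Category CR.
Self-accelerating decomposition temperature 23.1 °C meets the Category SR criterion (Self-Reactive), so the polymerization initiator is Category SR.
Category SR net quantity: 875 g + 1 kg = 1.875 kg.
1.875 kg is within the passenger aircraft limit of 2.5 kg for Category SR.
Category CR quantity: three 1333.33 L containers = 3999.99 L.
3999.99 L exceeds the passenger aircraft limit of 2500 L for Category CR.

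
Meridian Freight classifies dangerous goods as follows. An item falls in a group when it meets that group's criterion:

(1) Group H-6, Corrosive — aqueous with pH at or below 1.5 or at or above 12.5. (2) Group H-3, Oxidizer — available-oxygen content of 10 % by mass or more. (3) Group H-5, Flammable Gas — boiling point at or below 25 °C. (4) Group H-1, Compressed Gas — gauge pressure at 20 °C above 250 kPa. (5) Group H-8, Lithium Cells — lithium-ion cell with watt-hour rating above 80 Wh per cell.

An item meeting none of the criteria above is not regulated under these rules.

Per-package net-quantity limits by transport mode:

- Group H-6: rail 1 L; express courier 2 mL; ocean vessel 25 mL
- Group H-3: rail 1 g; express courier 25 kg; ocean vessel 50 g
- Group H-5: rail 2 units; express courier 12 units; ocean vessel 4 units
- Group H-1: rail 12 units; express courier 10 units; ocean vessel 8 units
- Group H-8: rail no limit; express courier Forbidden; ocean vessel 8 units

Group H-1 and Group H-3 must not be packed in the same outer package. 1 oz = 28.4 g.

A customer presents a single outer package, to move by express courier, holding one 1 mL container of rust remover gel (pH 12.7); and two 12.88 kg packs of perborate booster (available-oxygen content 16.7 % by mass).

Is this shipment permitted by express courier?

No

pH 12.7 meets the Group H-6 criterion (Corrosive), so the rust remover gel is Group H-6.
With available-oxygen content 16.7 % by mass (≥ 10 % by mass), the perborate booster falls in Group H-3.
Group H-6 quantity: 1 mL.
1 mL is within the express courier limit of 2 mL for Group H-6.
Group H-3 quantity: two 12.88 kg packs = 25.76 kg.
25.76 kg exceeds the express courier limit of 25 kg for Group H-3.
The segregation rule (Group H-1 with Group H-3) does not apply to Group H-6 with Group H-3.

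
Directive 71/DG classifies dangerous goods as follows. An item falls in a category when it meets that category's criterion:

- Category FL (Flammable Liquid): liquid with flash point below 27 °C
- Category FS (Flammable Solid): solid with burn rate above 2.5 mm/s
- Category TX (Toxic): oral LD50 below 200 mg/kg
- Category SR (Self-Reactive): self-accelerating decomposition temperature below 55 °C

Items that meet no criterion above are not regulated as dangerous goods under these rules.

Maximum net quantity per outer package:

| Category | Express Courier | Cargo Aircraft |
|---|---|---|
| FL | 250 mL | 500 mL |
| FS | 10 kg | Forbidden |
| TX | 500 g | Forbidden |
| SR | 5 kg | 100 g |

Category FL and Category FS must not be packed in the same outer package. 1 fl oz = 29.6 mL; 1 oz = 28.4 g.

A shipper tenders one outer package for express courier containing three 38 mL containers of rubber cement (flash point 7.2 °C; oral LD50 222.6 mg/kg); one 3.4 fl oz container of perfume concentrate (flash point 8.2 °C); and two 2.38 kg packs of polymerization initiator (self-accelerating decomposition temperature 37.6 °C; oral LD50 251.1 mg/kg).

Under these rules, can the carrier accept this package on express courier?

Yes

Rubber cement: flash point 7.2 °C < 27 °C → Category FL (Flammable Liquid).
Flash point 8.2 °C meets the Category FL criterion (Flammable Liquid), so the perfume concentrate is Category FL.
Polymerization initiator: self-accelerating decomposition temperature 37.6 °C < 55 °C → Category SR (Self-Reactive).
Total Category FL: (three 38 mL containers = 114 mL) + (one 3.4 fl oz container = 100.64 mL) = 214.64 mL.
214.64 mL is within the express courier limit of 250 mL for Category FL.
Category SR quantity: two 2.38 kg packs = 4.76 kg.
That is within the Category SR express courier limit of 5 kg.
The segregation rule (Category FL with Category FS) does not apply to Category FL with Category SR.
Every hazard category is within its express courier limit and no segregation rule is violated.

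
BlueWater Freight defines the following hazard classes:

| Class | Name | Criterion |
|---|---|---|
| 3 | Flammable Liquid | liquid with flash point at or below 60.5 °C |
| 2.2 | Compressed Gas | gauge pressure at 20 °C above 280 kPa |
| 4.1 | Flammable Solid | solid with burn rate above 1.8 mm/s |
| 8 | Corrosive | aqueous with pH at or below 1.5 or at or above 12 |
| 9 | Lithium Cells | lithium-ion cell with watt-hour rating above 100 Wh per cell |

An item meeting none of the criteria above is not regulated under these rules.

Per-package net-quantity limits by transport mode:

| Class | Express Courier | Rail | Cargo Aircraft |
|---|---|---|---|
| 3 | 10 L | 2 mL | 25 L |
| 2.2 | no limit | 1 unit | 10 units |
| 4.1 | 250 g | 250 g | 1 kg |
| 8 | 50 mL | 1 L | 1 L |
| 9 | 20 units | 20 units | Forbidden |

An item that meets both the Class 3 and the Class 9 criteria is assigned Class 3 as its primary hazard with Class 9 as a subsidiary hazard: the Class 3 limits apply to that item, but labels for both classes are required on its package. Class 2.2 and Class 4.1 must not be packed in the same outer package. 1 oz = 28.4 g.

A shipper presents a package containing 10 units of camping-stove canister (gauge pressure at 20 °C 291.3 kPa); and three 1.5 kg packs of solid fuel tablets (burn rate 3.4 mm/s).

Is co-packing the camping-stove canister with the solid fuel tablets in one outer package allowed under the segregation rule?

The camping-stove canister has gauge pressure at 20 °C 291.3 kPa, which is > 280 kPa, so it is Class 2.2 (Compressed Gas).
The solid fuel tablets have burn rate 3.4 mm/s, which is > 1.8 mm/s, so they are Class 4.1 (Flammable Solid).
Class 2.2 and Class 4.1 may not share an outer package.

No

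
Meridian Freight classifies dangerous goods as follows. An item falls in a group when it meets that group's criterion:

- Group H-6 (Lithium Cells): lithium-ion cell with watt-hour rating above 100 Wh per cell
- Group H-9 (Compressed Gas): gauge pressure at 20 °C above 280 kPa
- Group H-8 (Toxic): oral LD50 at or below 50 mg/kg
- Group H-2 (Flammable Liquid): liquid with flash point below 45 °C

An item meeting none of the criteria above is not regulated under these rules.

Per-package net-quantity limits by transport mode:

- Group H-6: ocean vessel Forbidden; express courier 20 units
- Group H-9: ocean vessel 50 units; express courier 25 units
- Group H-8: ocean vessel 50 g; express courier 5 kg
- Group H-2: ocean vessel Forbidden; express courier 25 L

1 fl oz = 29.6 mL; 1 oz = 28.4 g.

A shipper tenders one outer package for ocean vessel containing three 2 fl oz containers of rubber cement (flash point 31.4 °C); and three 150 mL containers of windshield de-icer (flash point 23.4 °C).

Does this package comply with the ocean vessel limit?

No

Flash point 31.4 °C meets the Group H-2 criterion (Flammable Liquid), so the rubber cement is Group H-2.
Flash point 23.4 °C meets the Group H-2 criterion (Flammable Liquid), so the windshield de-icer is Group H-2.
Group H-2 net quantity: (three 2 fl oz containers = 177.6 mL) + (three 150 mL containers = 450 mL) = 627.6 mL.
Group H-2 is Forbidden by ocean vessel.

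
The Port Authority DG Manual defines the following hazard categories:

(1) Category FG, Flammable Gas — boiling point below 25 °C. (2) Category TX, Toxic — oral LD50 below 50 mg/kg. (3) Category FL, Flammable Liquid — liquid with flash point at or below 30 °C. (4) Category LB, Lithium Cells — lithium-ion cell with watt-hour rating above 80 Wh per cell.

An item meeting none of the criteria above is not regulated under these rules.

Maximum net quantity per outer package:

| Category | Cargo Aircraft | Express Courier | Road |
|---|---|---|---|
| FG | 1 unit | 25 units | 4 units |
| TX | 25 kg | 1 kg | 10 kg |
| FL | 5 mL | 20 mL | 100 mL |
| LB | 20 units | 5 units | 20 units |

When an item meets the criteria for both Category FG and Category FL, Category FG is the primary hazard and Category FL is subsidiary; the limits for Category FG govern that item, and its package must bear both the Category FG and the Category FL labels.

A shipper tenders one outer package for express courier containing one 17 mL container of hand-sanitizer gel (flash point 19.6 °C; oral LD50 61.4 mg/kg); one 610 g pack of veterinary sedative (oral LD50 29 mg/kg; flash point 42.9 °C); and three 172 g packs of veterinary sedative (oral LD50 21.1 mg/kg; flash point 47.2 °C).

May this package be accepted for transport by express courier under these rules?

Hand-sanitizer gel: flash point 19.6 °C ≤ 30 °C → Category FL (Flammable Liquid).
The veterinary sedative has oral LD50 29 mg/kg, which is < 50 mg/kg, so it is Category TX (Toxic).
With oral LD50 21.1 mg/kg (< 50 mg/kg), the veterinary sedative falls in Category TX.
Total Category TX: 610 g + (three 172 g packs = 516 g) = 1.126 kg.
1.126 kg > 1 kg (express courier limit, Category TX) — over the limit.
Category FL quantity: 17 mL.
That is within the Category FL express courier limit of 20 mL.

No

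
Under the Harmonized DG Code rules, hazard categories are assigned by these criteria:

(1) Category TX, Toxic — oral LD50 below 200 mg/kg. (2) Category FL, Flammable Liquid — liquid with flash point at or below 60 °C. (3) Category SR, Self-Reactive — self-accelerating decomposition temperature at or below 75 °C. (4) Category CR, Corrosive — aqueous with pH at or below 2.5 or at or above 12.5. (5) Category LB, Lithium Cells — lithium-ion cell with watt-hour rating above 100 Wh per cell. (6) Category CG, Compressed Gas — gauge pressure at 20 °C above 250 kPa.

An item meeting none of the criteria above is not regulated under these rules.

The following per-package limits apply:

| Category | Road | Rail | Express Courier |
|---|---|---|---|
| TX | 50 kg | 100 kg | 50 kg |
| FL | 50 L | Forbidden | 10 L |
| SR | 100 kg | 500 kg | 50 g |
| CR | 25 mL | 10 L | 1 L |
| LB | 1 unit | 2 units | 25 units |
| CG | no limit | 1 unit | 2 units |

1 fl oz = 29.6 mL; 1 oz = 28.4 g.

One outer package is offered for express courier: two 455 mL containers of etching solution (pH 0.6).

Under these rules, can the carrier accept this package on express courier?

Yes

The etching solution has pH 0.6, which is ≤ 2.5, so it is Category CR (Corrosive).
Category CR quantity: two 455 mL containers = 910 mL.
910 mL is within the express courier limit of 1 L for Category CR.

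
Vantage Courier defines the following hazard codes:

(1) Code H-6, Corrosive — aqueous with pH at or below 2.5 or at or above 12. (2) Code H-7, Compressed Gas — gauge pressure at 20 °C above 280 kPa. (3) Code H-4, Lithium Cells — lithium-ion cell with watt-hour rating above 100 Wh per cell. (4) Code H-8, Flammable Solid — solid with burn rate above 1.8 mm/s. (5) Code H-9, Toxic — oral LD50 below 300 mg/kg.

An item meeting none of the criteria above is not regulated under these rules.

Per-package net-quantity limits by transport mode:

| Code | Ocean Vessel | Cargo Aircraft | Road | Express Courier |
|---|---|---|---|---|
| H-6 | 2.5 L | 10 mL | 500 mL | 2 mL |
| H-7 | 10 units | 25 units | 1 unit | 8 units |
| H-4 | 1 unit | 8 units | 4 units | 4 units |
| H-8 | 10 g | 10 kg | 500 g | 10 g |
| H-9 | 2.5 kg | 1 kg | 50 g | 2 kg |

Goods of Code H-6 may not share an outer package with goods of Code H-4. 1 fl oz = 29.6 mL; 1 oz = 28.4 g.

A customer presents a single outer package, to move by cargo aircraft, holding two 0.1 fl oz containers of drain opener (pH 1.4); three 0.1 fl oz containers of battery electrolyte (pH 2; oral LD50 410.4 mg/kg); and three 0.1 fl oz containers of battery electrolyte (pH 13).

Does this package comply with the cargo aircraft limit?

pH 1.4 meets the Code H-6 criterion (Corrosive), so the drain opener is Code H-6.
pH 2 meets the Code H-6 criterion (Corrosive), so the battery electrolyte is Code H-6.
The battery electrolyte has pH 13, which is ≥ 12, so it is Code H-6 (Corrosive).
Total Code H-6: (two 0.1 fl oz containers = 5.92 mL) + (three 0.1 fl oz containers = 8.88 mL) + (three 0.1 fl oz containers = 8.88 mL) = 23.68 mL.
23.68 mL > 10 mL (cargo aircraft limit, Code H-6) — over the limit.

No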